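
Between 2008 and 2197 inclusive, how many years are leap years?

Multiples of 4 in [2008,2197]: 48.
Of those, multiples of 100: 1 (not leap unless ÷400).
Multiples of 400: 0.
Leap years = 48 − 1 + 0 = 47.

47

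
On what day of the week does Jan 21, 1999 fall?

Doomsday rule: the anchor day for the 1900s is Wednesday. For year 99: 99÷12 = 8 r 3, and 3÷4 = 0, so 8+3+0 = 11.
Wednesday + 11 ≡ Sunday — that's 1999's doomsday.
In January the doomsday date is Jan 3 (1999 is not a leap year).
Jan 21 is 18 days after Jan 3; 18 mod 7 = 4, so Sunday + 4 = Thursday.

Thursday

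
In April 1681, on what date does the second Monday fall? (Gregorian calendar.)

April 14, 1681

April 1, 1681 is a Tuesday.
The first Monday is therefore April 7 (6 days later).
The second Monday is 7 + 1×7 = April 14.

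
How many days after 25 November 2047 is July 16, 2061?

4982

Nov 25, 2047 → Nov 25, 2048: 366 days (Feb 29, 2048 is in that span).
Nov 25, 2048 → Nov 25, 2049: 365 days.
Nov 25, 2049 → Nov 25, 2050: 365 days.
Nov 25, 2050 → Nov 25, 2051: 365 days.
Nov 25, 2051 → Nov 25, 2052: 366 days (Feb 29, 2052 is in that span).
Nov 25, 2052 → Nov 25, 2053: 365 days.
Nov 25, 2053 → Nov 25, 2054: 365 days.
Nov 25, 2054 → Nov 25, 2055: 365 days.
Nov 25, 2055 → Nov 25, 2056: 366 days (Feb 29, 2056 is in that span).
Nov 25, 2056 → Nov 25, 2057: 365 days.
Nov 25, 2057 → Nov 25, 2058: 365 days.
Nov 25, 2058 → Nov 25, 2059: 365 days.
Nov 25, 2059 → Nov 25, 2060: 366 days (Feb 29, 2060 is in that span).
Nov 25, 2060 → Dec 25, 2060: 30 days (November has 30).
Dec 25, 2060 → Jan 25, 2061: 31 days (December has 31).
Jan 25, 2061 → Feb 25, 2061: 31 days (January has 31).
Feb 25, 2061 → Mar 25, 2061: 28 days (February has 28).
Mar 25, 2061 → Apr 25, 2061: 31 days (March has 31).
Apr 25, 2061 → May 25, 2061: 30 days (April has 30).
May 25, 2061 → Jun 25, 2061: 31 days (May has 31).
Jun 25, 2061 → Jul 16, 2061: 21 days.
Total: 4982 days.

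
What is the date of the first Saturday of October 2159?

October 1, 2159 is a Monday.
The first Saturday is therefore October 6 (5 days later).

October 6, 2159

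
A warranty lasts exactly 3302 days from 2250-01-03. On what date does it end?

January 18, 2259

+365 (one year) → Jan 3, 2251 (2937 left).
+365 (one year) → Jan 3, 2252 (2572 left).
+366 (one year; includes Feb 29, 2252) → Jan 3, 2253 (2206 left).
+365 (one year) → Jan 3, 2254 (1841 left).
+365 (one year) → Jan 3, 2255 (1476 left).
+365 (one year) → Jan 3, 2256 (1111 left).
+366 (one year; includes Feb 29, 2256) → Jan 3, 2257 (745 left).
+365 (one year) → Jan 3, 2258 (380 left).
Jan has 31 days: +29 → Feb 1, 2258 (351 left).
Feb has 28 days: +28 → Mar 1, 2258 (323 left).
Mar has 31 days: +31 → Apr 1, 2258 (292 left).
Apr has 30 days: +30 → May 1, 2258 (262 left).
May has 31 days: +31 → Jun 1, 2258 (231 left).
Jun has 30 days: +30 → Jul 1, 2258 (201 left).
Jul has 31 days: +31 → Aug 1, 2258 (170 left).
Aug has 31 days: +31 → Sep 1, 2258 (139 left).
Sep has 30 days: +30 → Oct 1, 2258 (109 left).
Oct has 31 days: +31 → Nov 1, 2258 (78 left).
Nov has 30 days: +30 → Dec 1, 2258 (48 left).
Dec has 31 days: +31 → Jan 1, 2259 (17 left).
+17 → Jan 18, 2259.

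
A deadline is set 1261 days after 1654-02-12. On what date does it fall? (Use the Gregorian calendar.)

July 27, 1657

+365 (one year) → Feb 12, 1655 (896 left).
+365 (one year) → Feb 12, 1656 (531 left).
+366 (one year; includes Feb 29, 1656) → Feb 12, 1657 (165 left).
Feb has 28 days: +17 → Mar 1, 1657 (148 left).
Mar has 31 days: +31 → Apr 1, 1657 (117 left).
Apr has 30 days: +30 → May 1, 1657 (87 left).
May has 31 days: +31 → Jun 1, 1657 (56 left).
Jun has 30 days: +30 → Jul 1, 1657 (26 left).
+26 → Jul 27, 1657.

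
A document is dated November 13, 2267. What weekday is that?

Wednesday

Doomsday rule: the anchor day for the 2200s is Friday. For year 67: 67÷12 = 5 r 7, and 7÷4 = 1, so 5+7+1 = 13.
Friday + 13 ≡ Thursday — that's 2267's doomsday.
In November the doomsday date is Nov 7.
Nov 13 is 6 days after Nov 7; 6 mod 7 = 6, so Thursday + 6 = Wednesday.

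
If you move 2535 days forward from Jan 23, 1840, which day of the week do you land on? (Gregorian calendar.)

First find the weekday of Jan 23, 1840. Doomsday rule: the anchor day for the 1800s is Friday. For year 40: 40÷12 = 3 r 4, and 4÷4 = 1, so 3+4+1 = 8.
Friday + 8 ≡ Saturday — that's 1840's doomsday.
In January the doomsday date is Jan 4 (1840 is a leap year (divisible by 4)).
Jan 23 is 19 days after Jan 4; 19 mod 7 = 5, so Saturday + 5 = Thursday.
2535 mod 7 = 1, so 2535 days after a Thursday is Thursday + 1 = Friday.

Friday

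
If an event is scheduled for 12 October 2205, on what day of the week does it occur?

Doomsday rule: the anchor day for the 2200s is Friday. For year 05: 5÷12 = 0 r 5, and 5÷4 = 1, so 0+5+1 = 6.
Friday + 6 ≡ Thursday — that's 2205's doomsday.
In October the doomsday date is Oct 10.
Oct 12 is 2 days after Oct 10; 2 mod 7 = 2, so Thursday + 2 = Saturday.

Saturday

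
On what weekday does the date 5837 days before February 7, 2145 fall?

First find the weekday of Feb 7, 2145. Doomsday rule: the anchor day for the 2100s is Sunday. For year 45: 45÷12 = 3 r 9, and 9÷4 = 2, so 3+9+2 = 14.
Sunday + 14 ≡ Sunday — that's 2145's doomsday.
In February the doomsday date is Feb 28 (2145 is not a leap year).
Feb 7 is 21 days before Feb 28; 21 mod 7 = 0, so Sunday − 0 = Sunday.
5837 mod 7 = 6, so 5837 days before a Sunday is Sunday − 6 = Monday.

Monday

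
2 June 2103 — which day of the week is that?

Doomsday rule: the anchor day for the 2100s is Sunday. For year 03: 3÷12 = 0 r 3, and 3÷4 = 0, so 0+3+0 = 3.
Sunday + 3 ≡ Wednesday — that's 2103's doomsday.
In June the doomsday date is Jun 6.
Jun 2 is 4 days before Jun 6; 4 mod 7 = 4, so Wednesday − 4 = Saturday.

Saturday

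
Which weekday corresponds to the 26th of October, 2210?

Friday

Doomsday rule: the anchor day for the 2200s is Friday. For year 10: 10÷12 = 0 r 10, and 10÷4 = 2, so 0+10+2 = 12.
Friday + 12 ≡ Wednesday — that's 2210's doomsday.
In October the doomsday date is Oct 10.
Oct 26 is 16 days after Oct 10; 16 mod 7 = 2, so Wednesday + 2 = Friday.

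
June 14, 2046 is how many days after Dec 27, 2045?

169

Dec 27, 2045 → Jan 27, 2046: 31 days (December has 31).
Jan 27, 2046 → Feb 27, 2046: 31 days (January has 31).
Feb 27, 2046 → Mar 27, 2046: 28 days (February has 28).
Mar 27, 2046 → Apr 27, 2046: 31 days (March has 31).
Apr 27, 2046 → May 27, 2046: 30 days (April has 30).
May 27, 2046 → Jun 14, 2046: 18 days.
Total: 169 days.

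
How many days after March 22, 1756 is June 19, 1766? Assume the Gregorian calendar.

3741

Mar 22, 1756 → Mar 22, 1757: 365 days.
Mar 22, 1757 → Mar 22, 1758: 365 days.
Mar 22, 1758 → Mar 22, 1759: 365 days.
Mar 22, 1759 → Mar 22, 1760: 366 days (Feb 29, 1760 is in that span).
Mar 22, 1760 → Mar 22, 1761: 365 days.
Mar 22, 1761 → Mar 22, 1762: 365 days.
Mar 22, 1762 → Mar 22, 1763: 365 days.
Mar 22, 1763 → Mar 22, 1764: 366 days (Feb 29, 1764 is in that span).
Mar 22, 1764 → Mar 22, 1765: 365 days.
Mar 22, 1765 → Mar 22, 1766: 365 days.
Mar 22, 1766 → Apr 22, 1766: 31 days (March has 31).
Apr 22, 1766 → May 22, 1766: 30 days (April has 30).
May 22, 1766 → Jun 19, 1766: 28 days.
Total: 3741 days.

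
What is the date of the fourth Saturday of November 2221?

November 1, 2221 is a Thursday.
The first Saturday is therefore November 3 (2 days later).
The fourth Saturday is 3 + 3×7 = November 24.

November 24, 2221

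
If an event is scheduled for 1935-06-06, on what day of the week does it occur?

Doomsday rule: the anchor day for the 1900s is Wednesday. For year 35: 35÷12 = 2 r 11, and 11÷4 = 2, so 2+11+2 = 15.
Wednesday + 15 ≡ Thursday — that's 1935's doomsday.
In June the doomsday date is Jun 6.
Jun 6 is the doomsday itself: Thursday.

Thursday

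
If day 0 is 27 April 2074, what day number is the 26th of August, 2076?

852

Apr 27, 2074 → Apr 27, 2075: 365 days.
Apr 27, 2075 → Apr 27, 2076: 366 days (Feb 29, 2076 is in that span).
Apr 27, 2076 → May 27, 2076: 30 days (April has 30).
May 27, 2076 → Jun 27, 2076: 31 days (May has 31).
Jun 27, 2076 → Jul 27, 2076: 30 days (June has 30).
Jul 27, 2076 → Aug 26, 2076: 30 days.
Total: 852 days.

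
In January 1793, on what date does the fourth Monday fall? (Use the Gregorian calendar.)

January 1, 1793 is a Tuesday.
The first Monday is therefore January 7 (6 days later).
The fourth Monday is 7 + 3×7 = January 28.

January 28, 1793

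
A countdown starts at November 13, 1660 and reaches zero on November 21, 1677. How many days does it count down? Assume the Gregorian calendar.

6217

Nov 13, 1660 → Nov 13, 1661: 365 days.
Nov 13, 1661 → Nov 13, 1662: 365 days.
Nov 13, 1662 → Nov 13, 1663: 365 days.
Nov 13, 1663 → Nov 13, 1664: 366 days (Feb 29, 1664 is in that span).
Nov 13, 1664 → Nov 13, 1665: 365 days.
Nov 13, 1665 → Nov 13, 1666: 365 days.
Nov 13, 1666 → Nov 13, 1667: 365 days.
Nov 13, 1667 → Nov 13, 1668: 366 days (Feb 29, 1668 is in that span).
Nov 13, 1668 → Nov 13, 1669: 365 days.
Nov 13, 1669 → Nov 13, 1670: 365 days.
Nov 13, 1670 → Nov 13, 1671: 365 days.
Nov 13, 1671 → Nov 13, 1672: 366 days (Feb 29, 1672 is in that span).
Nov 13, 1672 → Nov 13, 1673: 365 days.
Nov 13, 1673 → Nov 13, 1674: 365 days.
Nov 13, 1674 → Nov 13, 1675: 365 days.
Nov 13, 1675 → Nov 13, 1676: 366 days (Feb 29, 1676 is in that span).
Nov 13, 1676 → Dec 13, 1676: 30 days (November has 30).
Dec 13, 1676 → Jan 13, 1677: 31 days (December has 31).
Jan 13, 1677 → Feb 13, 1677: 31 days (January has 31).
Feb 13, 1677 → Mar 13, 1677: 28 days (February has 28).
Mar 13, 1677 → Apr 13, 1677: 31 days (March has 31).
Apr 13, 1677 → May 13, 1677: 30 days (April has 30).
May 13, 1677 → Jun 13, 1677: 31 days (May has 31).
Jun 13, 1677 → Jul 13, 1677: 30 days (June has 30).
Jul 13, 1677 → Aug 13, 1677: 31 days (July has 31).
Aug 13, 1677 → Sep 13, 1677: 31 days (August has 31).
Sep 13, 1677 → Oct 13, 1677: 30 days (September has 30).
Oct 13, 1677 → Nov 13, 1677: 31 days (October has 31).
Nov 13, 1677 → Nov 21, 1677: 8 days.
Total: 6217 days.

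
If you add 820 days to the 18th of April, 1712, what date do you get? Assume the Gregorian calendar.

July 17, 1714

+365 (one year) → Apr 18, 1713 (455 left).
+365 (one year) → Apr 18, 1714 (90 left).
Apr has 30 days: +13 → May 1, 1714 (77 left).
May has 31 days: +31 → Jun 1, 1714 (46 left).
Jun has 30 days: +30 → Jul 1, 1714 (16 left).
+16 → Jul 17, 1714.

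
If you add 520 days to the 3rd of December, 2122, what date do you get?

May 6, 2124

+365 (one year) → Dec 3, 2123 (155 left).
Dec has 31 days: +29 → Jan 1, 2124 (126 left).
Jan has 31 days: +31 → Feb 1, 2124 (95 left).
Feb has 29 days: +29 → Mar 1, 2124 (66 left).
Mar has 31 days: +31 → Apr 1, 2124 (35 left).
Apr has 30 days: +30 → May 1, 2124 (5 left).
+5 → May 6, 2124.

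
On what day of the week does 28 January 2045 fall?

Doomsday rule: the anchor day for the 2000s is Tuesday. For year 45: 45÷12 = 3 r 9, and 9÷4 = 2, so 3+9+2 = 14.
Tuesday + 14 ≡ Tuesday — that's 2045's doomsday.
In January the doomsday date is Jan 3 (2045 is not a leap year).
Jan 28 is 25 days after Jan 3; 25 mod 7 = 4, so Tuesday + 4 = Saturday.

Saturday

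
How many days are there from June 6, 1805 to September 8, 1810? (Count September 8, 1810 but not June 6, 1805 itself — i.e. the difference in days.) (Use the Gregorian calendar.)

1920

Jun 6, 1805 → Jun 6, 1806: 365 days.
Jun 6, 1806 → Jun 6, 1807: 365 days.
Jun 6, 1807 → Jun 6, 1808: 366 days (Feb 29, 1808 is in that span).
Jun 6, 1808 → Jun 6, 1809: 365 days.
Jun 6, 1809 → Jun 6, 1810: 365 days.
Jun 6, 1810 → Jul 6, 1810: 30 days (June has 30).
Jul 6, 1810 → Aug 6, 1810: 31 days (July has 31).
Aug 6, 1810 → Sep 6, 1810: 31 days (August has 31).
Sep 6, 1810 → Sep 8, 1810: 2 days.
Total: 1920 days.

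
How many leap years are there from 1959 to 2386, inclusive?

104

Multiples of 4 in [1959,2386]: 107.
Of those, multiples of 100: 4 (not leap unless ÷400).
Multiples of 400: 1.
Leap years = 107 − 4 + 1 = 104.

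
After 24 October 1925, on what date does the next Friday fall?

October 30, 1925

Oct 24, 1925 is a Saturday.
From Saturday to the next Friday is 6 days.
Oct 24, 1925 + 6 = Oct 30, 1925.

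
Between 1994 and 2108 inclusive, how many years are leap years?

28

Multiples of 4 in [1994,2108]: 29.
Of those, multiples of 100: 2 (not leap unless ÷400).
Multiples of 400: 1.
Leap years = 29 − 2 + 1 = 28.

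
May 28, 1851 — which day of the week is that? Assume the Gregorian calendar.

Doomsday rule: the anchor day for the 1800s is Friday. For year 51: 51÷12 = 4 r 3, and 3÷4 = 0, so 4+3+0 = 7.
Friday + 7 ≡ Friday — that's 1851's doomsday.
In May the doomsday date is May 9.
May 28 is 19 days after May 9; 19 mod 7 = 5, so Friday + 5 = Wednesday.

Wednesday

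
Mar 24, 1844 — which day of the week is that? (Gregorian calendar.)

Doomsday rule: the anchor day for the 1800s is Friday. For year 44: 44÷12 = 3 r 8, and 8÷4 = 2, so 3+8+2 = 13.
Friday + 13 ≡ Thursday — that's 1844's doomsday.
In March the doomsday date is Mar 14.
Mar 24 is 10 days after Mar 14; 10 mod 7 = 3, so Thursday + 3 = Sunday.

Sunday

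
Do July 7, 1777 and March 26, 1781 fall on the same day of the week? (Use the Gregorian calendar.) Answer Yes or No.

Yes

From Jul 7, 1777 to Mar 26, 1781 is 1358 days.
1358 mod 7 = 0, so they are the same weekday.
(Jul 7, 1777 is a Monday; Mar 26, 1781 is a Monday.)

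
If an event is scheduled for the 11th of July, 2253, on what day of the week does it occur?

Doomsday rule: the anchor day for the 2200s is Friday. For year 53: 53÷12 = 4 r 5, and 5÷4 = 1, so 4+5+1 = 10.
Friday + 10 ≡ Monday — that's 2253's doomsday.
In July the doomsday date is Jul 11.
Jul 11 is the doomsday itself: Monday.

Monday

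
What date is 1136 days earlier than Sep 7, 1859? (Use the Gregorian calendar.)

−365 (one year) → Sep 7, 1858 (771 left).
−365 (one year) → Sep 7, 1857 (406 left).
−365 (one year) → Sep 7, 1856 (41 left).
−7 → Aug 31, 1856 (end of Aug, 31 days; 34 left).
−31 → Jul 31, 1856 (end of Jul, 31 days; 3 left).
−3 → Jul 28, 1856.

July 28, 1856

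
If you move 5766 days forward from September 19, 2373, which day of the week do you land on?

Monday

First find the weekday of Sep 19, 2373. Doomsday rule: the anchor day for the 2300s is Wednesday. For year 73: 73÷12 = 6 r 1, and 1÷4 = 0, so 6+1+0 = 7.
Wednesday + 7 ≡ Wednesday — that's 2373's doomsday.
In September the doomsday date is Sep 5.
Sep 19 is 14 days after Sep 5; 14 mod 7 = 0, so Wednesday + 0 = Wednesday.
5766 mod 7 = 5, so 5766 days after a Wednesday is Wednesday + 5 = Monday.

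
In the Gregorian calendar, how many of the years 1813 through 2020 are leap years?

51

Multiples of 4 in [1813,2020]: 52.
Of those, multiples of 100: 2 (not leap unless ÷400).
Multiples of 400: 1.
Leap years = 52 − 2 + 1 = 51.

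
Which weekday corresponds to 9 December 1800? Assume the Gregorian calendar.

Tuesday

Doomsday rule: the anchor day for the 1800s is Friday. For year 00: 0÷12 = 0 r 0, and 0÷4 = 0, so 0+0+0 = 0.
Friday + 0 ≡ Friday — that's 1800's doomsday.
In December the doomsday date is Dec 12.
Dec 9 is 3 days before Dec 12; 3 mod 7 = 3, so Friday − 3 = Tuesday.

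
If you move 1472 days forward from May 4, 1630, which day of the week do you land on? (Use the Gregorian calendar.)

May 4, 1630 is a Saturday.
1472 mod 7 = 2, so 1472 days after a Saturday is Saturday + 2 = Monday.

Monday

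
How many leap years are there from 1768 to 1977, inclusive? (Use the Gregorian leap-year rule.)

Multiples of 4 in [1768,1977]: 53.
Of those, multiples of 100: 2 (not leap unless ÷400).
Multiples of 400: 0.
Leap years = 53 − 2 + 0 = 51.

51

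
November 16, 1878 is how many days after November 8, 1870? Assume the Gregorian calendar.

2930

Nov 8, 1870 → Nov 8, 1871: 365 days.
Nov 8, 1871 → Nov 8, 1872: 366 days (Feb 29, 1872 is in that span).
Nov 8, 1872 → Nov 8, 1873: 365 days.
Nov 8, 1873 → Nov 8, 1874: 365 days.
Nov 8, 1874 → Nov 8, 1875: 365 days.
Nov 8, 1875 → Nov 8, 1876: 366 days (Feb 29, 1876 is in that span).
Nov 8, 1876 → Nov 8, 1877: 365 days.
Nov 8, 1877 → Dec 8, 1877: 30 days (November has 30).
Dec 8, 1877 → Jan 8, 1878: 31 days (December has 31).
Jan 8, 1878 → Feb 8, 1878: 31 days (January has 31).
Feb 8, 1878 → Mar 8, 1878: 28 days (February has 28).
Mar 8, 1878 → Apr 8, 1878: 31 days (March has 31).
Apr 8, 1878 → May 8, 1878: 30 days (April has 30).
May 8, 1878 → Jun 8, 1878: 31 days (May has 31).
Jun 8, 1878 → Jul 8, 1878: 30 days (June has 30).
Jul 8, 1878 → Aug 8, 1878: 31 days (July has 31).
Aug 8, 1878 → Sep 8, 1878: 31 days (August has 31).
Sep 8, 1878 → Oct 8, 1878: 30 days (September has 30).
Oct 8, 1878 → Nov 8, 1878: 31 days (October has 31).
Nov 8, 1878 → Nov 16, 1878: 8 days.
Total: 2930 days.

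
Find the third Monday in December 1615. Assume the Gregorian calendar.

December 21, 1615

December 1, 1615 is a Tuesday.
The first Monday is therefore December 7 (6 days later).
The third Monday is 7 + 2×7 = December 21.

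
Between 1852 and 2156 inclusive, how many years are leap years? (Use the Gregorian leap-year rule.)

Multiples of 4 in [1852,2156]: 77.
Of those, multiples of 100: 3 (not leap unless ÷400).
Multiples of 400: 1.
Leap years = 77 − 3 + 1 = 75.

75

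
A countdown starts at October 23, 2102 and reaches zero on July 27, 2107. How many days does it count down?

1738

Oct 23, 2102 → Oct 23, 2103: 365 days.
Oct 23, 2103 → Oct 23, 2104: 366 days (Feb 29, 2104 is in that span).
Oct 23, 2104 → Oct 23, 2105: 365 days.
Oct 23, 2105 → Oct 23, 2106: 365 days.
Oct 23, 2106 → Nov 23, 2106: 31 days (October has 31).
Nov 23, 2106 → Dec 23, 2106: 30 days (November has 30).
Dec 23, 2106 → Jan 23, 2107: 31 days (December has 31).
Jan 23, 2107 → Feb 23, 2107: 31 days (January has 31).
Feb 23, 2107 → Mar 23, 2107: 28 days (February has 28).
Mar 23, 2107 → Apr 23, 2107: 31 days (March has 31).
Apr 23, 2107 → May 23, 2107: 30 days (April has 30).
May 23, 2107 → Jun 23, 2107: 31 days (May has 31).
Jun 23, 2107 → Jul 23, 2107: 30 days (June has 30).
Jul 23, 2107 → Jul 27, 2107: 4 days.
Total: 1738 days.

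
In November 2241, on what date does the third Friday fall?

November 1, 2241 is a Monday.
The first Friday is therefore November 5 (4 days later).
The third Friday is 5 + 2×7 = November 19.

November 19, 2241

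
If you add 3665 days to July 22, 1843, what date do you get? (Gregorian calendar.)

August 3, 1853

+366 (one year; includes Feb 29, 1844) → Jul 22, 1844 (3299 left).
+365 (one year) → Jul 22, 1845 (2934 left).
+365 (one year) → Jul 22, 1846 (2569 left).
+365 (one year) → Jul 22, 1847 (2204 left).
+366 (one year; includes Feb 29, 1848) → Jul 22, 1848 (1838 left).
+365 (one year) → Jul 22, 1849 (1473 left).
+365 (one year) → Jul 22, 1850 (1108 left).
+365 (one year) → Jul 22, 1851 (743 left).
+366 (one year; includes Feb 29, 1852) → Jul 22, 1852 (377 left).
Jul has 31 days: +10 → Aug 1, 1852 (367 left).
Aug has 31 days: +31 → Sep 1, 1852 (336 left).
Sep has 30 days: +30 → Oct 1, 1852 (306 left).
Oct has 31 days: +31 → Nov 1, 1852 (275 left).
Nov has 30 days: +30 → Dec 1, 1852 (245 left).
Dec has 31 days: +31 → Jan 1, 1853 (214 left).
Jan has 31 days: +31 → Feb 1, 1853 (183 left).
Feb has 28 days: +28 → Mar 1, 1853 (155 left).
Mar has 31 days: +31 → Apr 1, 1853 (124 left).
Apr has 30 days: +30 → May 1, 1853 (94 left).
May has 31 days: +31 → Jun 1, 1853 (63 left).
Jun has 30 days: +30 → Jul 1, 1853 (33 left).
Jul has 31 days: +31 → Aug 1, 1853 (2 left).
+2 → Aug 3, 1853.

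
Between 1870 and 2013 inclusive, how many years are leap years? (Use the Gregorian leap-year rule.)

Multiples of 4 in [1870,2013]: 36.
Of those, multiples of 100: 2 (not leap unless ÷400).
Multiples of 400: 1.
Leap years = 36 − 2 + 1 = 35.

35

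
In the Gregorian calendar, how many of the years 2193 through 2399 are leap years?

49

Multiples of 4 in [2193,2399]: 51.
Of those, multiples of 100: 2 (not leap unless ÷400).
Multiples of 400: 0.
Leap years = 51 − 2 + 0 = 49.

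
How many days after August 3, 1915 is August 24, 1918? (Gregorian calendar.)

Aug 3, 1915 → Aug 3, 1916: 366 days (Feb 29, 1916 is in that span).
Aug 3, 1916 → Aug 3, 1917: 365 days.
Aug 3, 1917 → Sep 3, 1917: 31 days (August has 31).
Sep 3, 1917 → Oct 3, 1917: 30 days (September has 30).
Oct 3, 1917 → Nov 3, 1917: 31 days (October has 31).
Nov 3, 1917 → Dec 3, 1917: 30 days (November has 30).
Dec 3, 1917 → Jan 3, 1918: 31 days (December has 31).
Jan 3, 1918 → Feb 3, 1918: 31 days (January has 31).
Feb 3, 1918 → Mar 3, 1918: 28 days (February has 28).
Mar 3, 1918 → Apr 3, 1918: 31 days (March has 31).
Apr 3, 1918 → May 3, 1918: 30 days (April has 30).
May 3, 1918 → Jun 3, 1918: 31 days (May has 31).
Jun 3, 1918 → Jul 3, 1918: 30 days (June has 30).
Jul 3, 1918 → Aug 3, 1918: 31 days (July has 31).
Aug 3, 1918 → Aug 24, 1918: 21 days.
Total: 1117 days.

1117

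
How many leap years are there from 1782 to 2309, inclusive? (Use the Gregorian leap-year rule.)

127

Multiples of 4 in [1782,2309]: 132.
Of those, multiples of 100: 6 (not leap unless ÷400).
Multiples of 400: 1.
Leap years = 132 − 6 + 1 = 127.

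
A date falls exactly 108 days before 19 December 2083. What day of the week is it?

Thursday

First find the weekday of Dec 19, 2083. Doomsday rule: the anchor day for the 2000s is Tuesday. For year 83: 83÷12 = 6 r 11, and 11÷4 = 2, so 6+11+2 = 19.
Tuesday + 19 ≡ Sunday — that's 2083's doomsday.
In December the doomsday date is Dec 12.
Dec 19 is 7 days after Dec 12; 7 mod 7 = 0, so Sunday + 0 = Sunday.
108 mod 7 = 3, so 108 days before a Sunday is Sunday − 3 = Thursday.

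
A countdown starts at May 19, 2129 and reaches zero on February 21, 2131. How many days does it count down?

May 19, 2129 → May 19, 2130: 365 days.
May 19, 2130 → Jun 19, 2130: 31 days (May has 31).
Jun 19, 2130 → Jul 19, 2130: 30 days (June has 30).
Jul 19, 2130 → Aug 19, 2130: 31 days (July has 31).
Aug 19, 2130 → Sep 19, 2130: 31 days (August has 31).
Sep 19, 2130 → Oct 19, 2130: 30 days (September has 30).
Oct 19, 2130 → Nov 19, 2130: 31 days (October has 31).
Nov 19, 2130 → Dec 19, 2130: 30 days (November has 30).
Dec 19, 2130 → Jan 19, 2131: 31 days (December has 31).
Jan 19, 2131 → Feb 19, 2131: 31 days (January has 31).
Feb 19, 2131 → Feb 21, 2131: 2 days.
Total: 643 days.

643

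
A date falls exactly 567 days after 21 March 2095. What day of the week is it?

First find the weekday of Mar 21, 2095. Doomsday rule: the anchor day for the 2000s is Tuesday. For year 95: 95÷12 = 7 r 11, and 11÷4 = 2, so 7+11+2 = 20.
Tuesday + 20 ≡ Monday — that's 2095's doomsday.
In March the doomsday date is Mar 14.
Mar 21 is 7 days after Mar 14; 7 mod 7 = 0, so Monday + 0 = Monday.
567 mod 7 = 0, so 567 days after a Monday is Monday + 0 = Monday.

Monday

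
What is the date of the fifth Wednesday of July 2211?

July 31, 2211

July 1, 2211 is a Monday.
The first Wednesday is therefore July 3 (2 days later).
The fifth Wednesday is 3 + 4×7 = July 31.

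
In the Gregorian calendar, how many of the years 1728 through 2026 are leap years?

73

Multiples of 4 in [1728,2026]: 75.
Of those, multiples of 100: 3 (not leap unless ÷400).
Multiples of 400: 1.
Leap years = 75 − 3 + 1 = 73.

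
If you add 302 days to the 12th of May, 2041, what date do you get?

March 10, 2042

May has 31 days: +20 → Jun 1, 2041 (282 left).
Jun has 30 days: +30 → Jul 1, 2041 (252 left).
Jul has 31 days: +31 → Aug 1, 2041 (221 left).
Aug has 31 days: +31 → Sep 1, 2041 (190 left).
Sep has 30 days: +30 → Oct 1, 2041 (160 left).
Oct has 31 days: +31 → Nov 1, 2041 (129 left).
Nov has 30 days: +30 → Dec 1, 2041 (99 left).
Dec has 31 days: +31 → Jan 1, 2042 (68 left).
Jan has 31 days: +31 → Feb 1, 2042 (37 left).
Feb has 28 days: +28 → Mar 1, 2042 (9 left).
+9 → Mar 10, 2042.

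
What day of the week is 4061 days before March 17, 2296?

First find the weekday of Mar 17, 2296. Doomsday rule: the anchor day for the 2200s is Friday. For year 96: 96÷12 = 8 r 0, and 0÷4 = 0, so 8+0+0 = 8.
Friday + 8 ≡ Saturday — that's 2296's doomsday.
In March the doomsday date is Mar 14.
Mar 17 is 3 days after Mar 14; 3 mod 7 = 3, so Saturday + 3 = Tuesday.
4061 mod 7 = 1, so 4061 days before a Tuesday is Tuesday − 1 = Monday.

Monday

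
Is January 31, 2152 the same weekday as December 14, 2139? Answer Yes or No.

From Dec 14, 2139 to Jan 31, 2152 is 4431 days.
4431 mod 7 = 0, so they are the same weekday.
(Dec 14, 2139 is a Monday; Jan 31, 2152 is a Monday.)

Yes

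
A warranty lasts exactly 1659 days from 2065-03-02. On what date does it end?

+365 (one year) → Mar 2, 2066 (1294 left).
+365 (one year) → Mar 2, 2067 (929 left).
+366 (one year; includes Feb 29, 2068) → Mar 2, 2068 (563 left).
+365 (one year) → Mar 2, 2069 (198 left).
Mar has 31 days: +30 → Apr 1, 2069 (168 left).
Apr has 30 days: +30 → May 1, 2069 (138 left).
May has 31 days: +31 → Jun 1, 2069 (107 left).
Jun has 30 days: +30 → Jul 1, 2069 (77 left).
Jul has 31 days: +31 → Aug 1, 2069 (46 left).
Aug has 31 days: +31 → Sep 1, 2069 (15 left).
+15 → Sep 16, 2069.

September 16, 2069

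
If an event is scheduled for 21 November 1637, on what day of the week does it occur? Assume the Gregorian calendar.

Doomsday rule: the anchor day for the 1600s is Tuesday. For year 37: 37÷12 = 3 r 1, and 1÷4 = 0, so 3+1+0 = 4.
Tuesday + 4 ≡ Saturday — that's 1637's doomsday.
In November the doomsday date is Nov 7.
Nov 21 is 14 days after Nov 7; 14 mod 7 = 0, so Saturday + 0 = Saturday.

Saturday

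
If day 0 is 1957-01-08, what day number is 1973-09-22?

Jan 8, 1957 → Jan 8, 1958: 365 days.
Jan 8, 1958 → Jan 8, 1959: 365 days.
Jan 8, 1959 → Jan 8, 1960: 365 days.
Jan 8, 1960 → Jan 8, 1961: 366 days (Feb 29, 1960 is in that span).
Jan 8, 1961 → Jan 8, 1962: 365 days.
Jan 8, 1962 → Jan 8, 1963: 365 days.
Jan 8, 1963 → Jan 8, 1964: 365 days.
Jan 8, 1964 → Jan 8, 1965: 366 days (Feb 29, 1964 is in that span).
Jan 8, 1965 → Jan 8, 1966: 365 days.
Jan 8, 1966 → Jan 8, 1967: 365 days.
Jan 8, 1967 → Jan 8, 1968: 365 days.
Jan 8, 1968 → Jan 8, 1969: 366 days (Feb 29, 1968 is in that span).
Jan 8, 1969 → Jan 8, 1970: 365 days.
Jan 8, 1970 → Jan 8, 1971: 365 days.
Jan 8, 1971 → Jan 8, 1972: 365 days.
Jan 8, 1972 → Jan 8, 1973: 366 days (Feb 29, 1972 is in that span).
Jan 8, 1973 → Feb 8, 1973: 31 days (January has 31).
Feb 8, 1973 → Mar 8, 1973: 28 days (February has 28).
Mar 8, 1973 → Apr 8, 1973: 31 days (March has 31).
Apr 8, 1973 → May 8, 1973: 30 days (April has 30).
May 8, 1973 → Jun 8, 1973: 31 days (May has 31).
Jun 8, 1973 → Jul 8, 1973: 30 days (June has 30).
Jul 8, 1973 → Aug 8, 1973: 31 days (July has 31).
Aug 8, 1973 → Sep 8, 1973: 31 days (August has 31).
Sep 8, 1973 → Sep 22, 1973: 14 days.
Total: 6101 days.

6101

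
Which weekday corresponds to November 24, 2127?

Monday

January 1, 2127 is a Wednesday.
Jan 1, 2127 → Feb 1, 2127: 31 days (January has 31).
Feb 1, 2127 → Mar 1, 2127: 28 days (February has 28).
Mar 1, 2127 → Apr 1, 2127: 31 days (March has 31).
Apr 1, 2127 → May 1, 2127: 30 days (April has 30).
May 1, 2127 → Jun 1, 2127: 31 days (May has 31).
Jun 1, 2127 → Jul 1, 2127: 30 days (June has 30).
Jul 1, 2127 → Aug 1, 2127: 31 days (July has 31).
Aug 1, 2127 → Sep 1, 2127: 31 days (August has 31).
Sep 1, 2127 → Oct 1, 2127: 30 days (September has 30).
Oct 1, 2127 → Nov 1, 2127: 31 days (October has 31).
Nov 1, 2127 → Nov 24, 2127: 23 days.
Total: 327 days.
327 mod 7 = 5, so Wednesday + 5 = Monday.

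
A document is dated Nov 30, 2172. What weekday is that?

Doomsday rule: the anchor day for the 2100s is Sunday. For year 72: 72÷12 = 6 r 0, and 0÷4 = 0, so 6+0+0 = 6.
Sunday + 6 ≡ Saturday — that's 2172's doomsday.
In November the doomsday date is Nov 7.
Nov 30 is 23 days after Nov 7; 23 mod 7 = 2, so Saturday + 2 = Monday.

Monday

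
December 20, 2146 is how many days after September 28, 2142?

Sep 28, 2142 → Sep 28, 2143: 365 days.
Sep 28, 2143 → Sep 28, 2144: 366 days (Feb 29, 2144 is in that span).
Sep 28, 2144 → Sep 28, 2145: 365 days.
Sep 28, 2145 → Sep 28, 2146: 365 days.
Sep 28, 2146 → Oct 28, 2146: 30 days (September has 30).
Oct 28, 2146 → Nov 28, 2146: 31 days (October has 31).
Nov 28, 2146 → Dec 20, 2146: 22 days.
Total: 1544 days.

1544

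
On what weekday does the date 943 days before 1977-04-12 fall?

Thursday

First find the weekday of Apr 12, 1977. Doomsday rule: the anchor day for the 1900s is Wednesday. For year 77: 77÷12 = 6 r 5, and 5÷4 = 1, so 6+5+1 = 12.
Wednesday + 12 ≡ Monday — that's 1977's doomsday.
In April the doomsday date is Apr 4.
Apr 12 is 8 days after Apr 4; 8 mod 7 = 1, so Monday + 1 = Tuesday.
943 mod 7 = 5, so 943 days before a Tuesday is Tuesday − 5 = Thursday.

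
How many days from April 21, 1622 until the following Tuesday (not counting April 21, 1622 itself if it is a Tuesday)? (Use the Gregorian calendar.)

5

Apr 21, 1622 is a Thursday.
From Thursday to the next Tuesday is 5 days.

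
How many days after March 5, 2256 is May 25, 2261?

Mar 5, 2256 → Mar 5, 2257: 365 days.
Mar 5, 2257 → Mar 5, 2258: 365 days.
Mar 5, 2258 → Mar 5, 2259: 365 days.
Mar 5, 2259 → Mar 5, 2260: 366 days (Feb 29, 2260 is in that span).
Mar 5, 2260 → Mar 5, 2261: 365 days.
Mar 5, 2261 → Apr 5, 2261: 31 days (March has 31).
Apr 5, 2261 → May 5, 2261: 30 days (April has 30).
May 5, 2261 → May 25, 2261: 20 days.
Total: 1907 days.

1907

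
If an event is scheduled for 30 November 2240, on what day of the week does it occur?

Monday

Doomsday rule: the anchor day for the 2200s is Friday. For year 40: 40÷12 = 3 r 4, and 4÷4 = 1, so 3+4+1 = 8.
Friday + 8 ≡ Saturday — that's 2240's doomsday.
In November the doomsday date is Nov 7.
Nov 30 is 23 days after Nov 7; 23 mod 7 = 2, so Saturday + 2 = Monday.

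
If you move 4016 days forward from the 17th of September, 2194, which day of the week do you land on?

Monday

First find the weekday of Sep 17, 2194. Doomsday rule: the anchor day for the 2100s is Sunday. For year 94: 94÷12 = 7 r 10, and 10÷4 = 2, so 7+10+2 = 19.
Sunday + 19 ≡ Friday — that's 2194's doomsday.
In September the doomsday date is Sep 5.
Sep 17 is 12 days after Sep 5; 12 mod 7 = 5, so Friday + 5 = Wednesday.
4016 mod 7 = 5, so 4016 days after a Wednesday is Wednesday + 5 = Monday.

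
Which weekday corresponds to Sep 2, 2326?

Thursday

Doomsday rule: the anchor day for the 2300s is Wednesday. For year 26: 26÷12 = 2 r 2, and 2÷4 = 0, so 2+2+0 = 4.
Wednesday + 4 ≡ Sunday — that's 2326's doomsday.
In September the doomsday date is Sep 5.
Sep 2 is 3 days before Sep 5; 3 mod 7 = 3, so Sunday − 3 = Thursday.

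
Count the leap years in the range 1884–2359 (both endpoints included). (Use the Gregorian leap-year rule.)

115

Multiples of 4 in [1884,2359]: 119.
Of those, multiples of 100: 5 (not leap unless ÷400).
Multiples of 400: 1.
Leap years = 119 − 5 + 1 = 115.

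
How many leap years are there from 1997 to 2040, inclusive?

11

Multiples of 4 in [1997,2040]: 11.
Of those, multiples of 100: 1 (not leap unless ÷400).
Multiples of 400: 1.
Leap years = 11 − 1 + 1 = 11.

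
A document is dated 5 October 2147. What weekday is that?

Thursday

Doomsday rule: the anchor day for the 2100s is Sunday. For year 47: 47÷12 = 3 r 11, and 11÷4 = 2, so 3+11+2 = 16.
Sunday + 16 ≡ Tuesday — that's 2147's doomsday.
In October the doomsday date is Oct 10.
Oct 5 is 5 days before Oct 10; 5 mod 7 = 5, so Tuesday − 5 = Thursday.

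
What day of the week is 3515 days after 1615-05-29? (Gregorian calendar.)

Saturday

May 29, 1615 is a Friday.
3515 mod 7 = 1, so 3515 days after a Friday is Friday + 1 = Saturday.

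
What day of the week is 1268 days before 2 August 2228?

First find the weekday of Aug 2, 2228. Doomsday rule: the anchor day for the 2200s is Friday. For year 28: 28÷12 = 2 r 4, and 4÷4 = 1, so 2+4+1 = 7.
Friday + 7 ≡ Friday — that's 2228's doomsday.
In August the doomsday date is Aug 8.
Aug 2 is 6 days before Aug 8; 6 mod 7 = 6, so Friday − 6 = Saturday.
1268 mod 7 = 1, so 1268 days before a Saturday is Saturday − 1 = Friday.

Friday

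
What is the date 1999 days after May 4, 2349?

October 24, 2354

+365 (one year) → May 4, 2350 (1634 left).
+365 (one year) → May 4, 2351 (1269 left).
+366 (one year; includes Feb 29, 2352) → May 4, 2352 (903 left).
+365 (one year) → May 4, 2353 (538 left).
+365 (one year) → May 4, 2354 (173 left).
May has 31 days: +28 → Jun 1, 2354 (145 left).
Jun has 30 days: +30 → Jul 1, 2354 (115 left).
Jul has 31 days: +31 → Aug 1, 2354 (84 left).
Aug has 31 days: +31 → Sep 1, 2354 (53 left).
Sep has 30 days: +30 → Oct 1, 2354 (23 left).
+23 → Oct 24, 2354.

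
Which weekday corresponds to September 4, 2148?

Wednesday

Doomsday rule: the anchor day for the 2100s is Sunday. For year 48: 48÷12 = 4 r 0, and 0÷4 = 0, so 4+0+0 = 4.
Sunday + 4 ≡ Thursday — that's 2148's doomsday.
In September the doomsday date is Sep 5.
Sep 4 is 1 day before Sep 5; 1 mod 7 = 1, so Thursday − 1 = Wednesday.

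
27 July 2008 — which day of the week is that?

January 1, 2008 is a Tuesday.
Jan 1, 2008 → Feb 1, 2008: 31 days (January has 31).
Feb 1, 2008 → Mar 1, 2008: 29 days (February has 29).
Mar 1, 2008 → Apr 1, 2008: 31 days (March has 31).
Apr 1, 2008 → May 1, 2008: 30 days (April has 30).
May 1, 2008 → Jun 1, 2008: 31 days (May has 31).
Jun 1, 2008 → Jul 1, 2008: 30 days (June has 30).
Jul 1, 2008 → Jul 27, 2008: 26 days.
Total: 208 days.
208 mod 7 = 5, so Tuesday + 5 = Sunday.

Sunday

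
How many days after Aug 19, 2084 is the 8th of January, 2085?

Aug 19, 2084 → Sep 19, 2084: 31 days (August has 31).
Sep 19, 2084 → Oct 19, 2084: 30 days (September has 30).
Oct 19, 2084 → Nov 19, 2084: 31 days (October has 31).
Nov 19, 2084 → Dec 19, 2084: 30 days (November has 30).
Dec 19, 2084 → Jan 8, 2085: 20 days.
Total: 142 days.

142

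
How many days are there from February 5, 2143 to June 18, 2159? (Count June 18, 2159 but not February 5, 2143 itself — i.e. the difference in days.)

Feb 5, 2143 → Feb 5, 2144: 365 days.
Feb 5, 2144 → Feb 5, 2145: 366 days (Feb 29, 2144 is in that span).
Feb 5, 2145 → Feb 5, 2146: 365 days.
Feb 5, 2146 → Feb 5, 2147: 365 days.
Feb 5, 2147 → Feb 5, 2148: 365 days.
Feb 5, 2148 → Feb 5, 2149: 366 days (Feb 29, 2148 is in that span).
Feb 5, 2149 → Feb 5, 2150: 365 days.
Feb 5, 2150 → Feb 5, 2151: 365 days.
Feb 5, 2151 → Feb 5, 2152: 365 days.
Feb 5, 2152 → Feb 5, 2153: 366 days (Feb 29, 2152 is in that span).
Feb 5, 2153 → Feb 5, 2154: 365 days.
Feb 5, 2154 → Feb 5, 2155: 365 days.
Feb 5, 2155 → Feb 5, 2156: 365 days.
Feb 5, 2156 → Feb 5, 2157: 366 days (Feb 29, 2156 is in that span).
Feb 5, 2157 → Feb 5, 2158: 365 days.
Feb 5, 2158 → Feb 5, 2159: 365 days.
Feb 5, 2159 → Mar 5, 2159: 28 days (February has 28).
Mar 5, 2159 → Apr 5, 2159: 31 days (March has 31).
Apr 5, 2159 → May 5, 2159: 30 days (April has 30).
May 5, 2159 → Jun 5, 2159: 31 days (May has 31).
Jun 5, 2159 → Jun 18, 2159: 13 days.
Total: 5977 days.

5977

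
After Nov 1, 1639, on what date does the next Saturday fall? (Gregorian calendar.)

November 5, 1639

Nov 1, 1639 is a Tuesday.
From Tuesday to the next Saturday is 4 days.
Nov 1, 1639 + 4 = Nov 5, 1639.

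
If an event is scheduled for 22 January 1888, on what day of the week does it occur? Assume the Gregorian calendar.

Doomsday rule: the anchor day for the 1800s is Friday. For year 88: 88÷12 = 7 r 4, and 4÷4 = 1, so 7+4+1 = 12.
Friday + 12 ≡ Wednesday — that's 1888's doomsday.
In January the doomsday date is Jan 4 (1888 is a leap year (divisible by 4)).
Jan 22 is 18 days after Jan 4; 18 mod 7 = 4, so Wednesday + 4 = Sunday.

Sunday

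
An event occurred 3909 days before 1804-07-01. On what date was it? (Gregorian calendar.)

−366 (one year; includes Feb 29, 1804) → Jul 1, 1803 (3543 left).
−365 (one year) → Jul 1, 1802 (3178 left).
−365 (one year) → Jul 1, 1801 (2813 left).
−365 (one year) → Jul 1, 1800 (2448 left).
−365 (one year) → Jul 1, 1799 (2083 left).
−365 (one year) → Jul 1, 1798 (1718 left).
−365 (one year) → Jul 1, 1797 (1353 left).
−365 (one year) → Jul 1, 1796 (988 left).
−366 (one year; includes Feb 29, 1796) → Jul 1, 1795 (622 left).
−365 (one year) → Jul 1, 1794 (257 left).
−1 → Jun 30, 1794 (end of Jun, 30 days; 256 left).
−30 → May 31, 1794 (end of May, 31 days; 226 left).
−31 → Apr 30, 1794 (end of Apr, 30 days; 195 left).
−30 → Mar 31, 1794 (end of Mar, 31 days; 165 left).
−31 → Feb 28, 1794 (end of Feb, 28 days; 134 left).
−28 → Jan 31, 1794 (end of Jan, 31 days; 106 left).
−31 → Dec 31, 1793 (end of Dec, 31 days; 75 left).
−31 → Nov 30, 1793 (end of Nov, 30 days; 44 left).
−30 → Oct 31, 1793 (end of Oct, 31 days; 14 left).
−14 → Oct 17, 1793.

October 17, 1793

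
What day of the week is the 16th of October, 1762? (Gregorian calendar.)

Saturday

Doomsday rule: the anchor day for the 1700s is Sunday. For year 62: 62÷12 = 5 r 2, and 2÷4 = 0, so 5+2+0 = 7.
Sunday + 7 ≡ Sunday — that's 1762's doomsday.
In October the doomsday date is Oct 10.
Oct 16 is 6 days after Oct 10; 6 mod 7 = 6, so Sunday + 6 = Saturday.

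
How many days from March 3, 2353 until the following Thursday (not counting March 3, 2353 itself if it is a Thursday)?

2

Mar 3, 2353 is a Tuesday.
From Tuesday to the next Thursday is 2 days.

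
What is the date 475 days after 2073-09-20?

+365 (one year) → Sep 20, 2074 (110 left).
Sep has 30 days: +11 → Oct 1, 2074 (99 left).
Oct has 31 days: +31 → Nov 1, 2074 (68 left).
Nov has 30 days: +30 → Dec 1, 2074 (38 left).
Dec has 31 days: +31 → Jan 1, 2075 (7 left).
+7 → Jan 8, 2075.

January 8, 2075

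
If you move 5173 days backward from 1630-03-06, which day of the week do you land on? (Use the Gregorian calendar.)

First find the weekday of Mar 6, 1630. Doomsday rule: the anchor day for the 1600s is Tuesday. For year 30: 30÷12 = 2 r 6, and 6÷4 = 1, so 2+6+1 = 9.
Tuesday + 9 ≡ Thursday — that's 1630's doomsday.
In March the doomsday date is Mar 14.
Mar 6 is 8 days before Mar 14; 8 mod 7 = 1, so Thursday − 1 = Wednesday.
5173 mod 7 = 0, so 5173 days before a Wednesday is Wednesday − 0 = Wednesday.

Wednesday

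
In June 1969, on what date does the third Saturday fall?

June 21, 1969

June 1, 1969 is a Sunday.
The first Saturday is therefore June 7 (6 days later).
The third Saturday is 7 + 2×7 = June 21.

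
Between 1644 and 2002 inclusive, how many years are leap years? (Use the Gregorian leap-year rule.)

87

Multiples of 4 in [1644,2002]: 90.
Of those, multiples of 100: 4 (not leap unless ÷400).
Multiples of 400: 1.
Leap years = 90 − 4 + 1 = 87.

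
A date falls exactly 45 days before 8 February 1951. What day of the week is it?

First find the weekday of Feb 8, 1951. Doomsday rule: the anchor day for the 1900s is Wednesday. For year 51: 51÷12 = 4 r 3, and 3÷4 = 0, so 4+3+0 = 7.
Wednesday + 7 ≡ Wednesday — that's 1951's doomsday.
In February the doomsday date is Feb 28 (1951 is not a leap year).
Feb 8 is 20 days before Feb 28; 20 mod 7 = 6, so Wednesday − 6 = Thursday.
45 mod 7 = 3, so 45 days before a Thursday is Thursday − 3 = Monday.

Monday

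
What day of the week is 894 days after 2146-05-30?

Saturday

First find the weekday of May 30, 2146. Doomsday rule: the anchor day for the 2100s is Sunday. For year 46: 46÷12 = 3 r 10, and 10÷4 = 2, so 3+10+2 = 15.
Sunday + 15 ≡ Monday — that's 2146's doomsday.
In May the doomsday date is May 9.
May 30 is 21 days after May 9; 21 mod 7 = 0, so Monday + 0 = Monday.
894 mod 7 = 5, so 894 days after a Monday is Monday + 5 = Saturday.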